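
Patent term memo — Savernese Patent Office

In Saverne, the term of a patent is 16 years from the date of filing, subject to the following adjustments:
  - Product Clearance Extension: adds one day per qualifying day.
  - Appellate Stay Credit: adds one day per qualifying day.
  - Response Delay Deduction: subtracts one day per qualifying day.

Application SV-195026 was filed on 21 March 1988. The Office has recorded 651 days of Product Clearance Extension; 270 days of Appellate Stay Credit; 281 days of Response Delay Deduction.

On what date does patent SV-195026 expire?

Base term: filing date + 16 years → 21 March 2004.
Product Clearance Extension: +651 days → 1 January 2006.
Appellate Stay Credit: +270 days → 28 September 2006.
Response Delay Deduction: −281 days → 21 December 2005.

December 21, 2005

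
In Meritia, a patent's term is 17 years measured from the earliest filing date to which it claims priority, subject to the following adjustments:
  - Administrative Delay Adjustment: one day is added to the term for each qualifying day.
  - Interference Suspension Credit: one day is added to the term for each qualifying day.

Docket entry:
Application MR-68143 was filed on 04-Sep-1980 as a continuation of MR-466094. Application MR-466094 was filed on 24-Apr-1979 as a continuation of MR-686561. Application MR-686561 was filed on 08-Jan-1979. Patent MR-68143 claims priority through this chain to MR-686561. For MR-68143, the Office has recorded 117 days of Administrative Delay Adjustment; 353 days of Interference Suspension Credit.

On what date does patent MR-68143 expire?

1997-04-22

Earliest priority filing: 8 January 1979.
Base term: 8 January 1979 + 17 years → 8 January 1996.
Administrative Delay Adjustment: +117 days → 4 May 1996.
Interference Suspension Credit: +353 days → 22 April 1997.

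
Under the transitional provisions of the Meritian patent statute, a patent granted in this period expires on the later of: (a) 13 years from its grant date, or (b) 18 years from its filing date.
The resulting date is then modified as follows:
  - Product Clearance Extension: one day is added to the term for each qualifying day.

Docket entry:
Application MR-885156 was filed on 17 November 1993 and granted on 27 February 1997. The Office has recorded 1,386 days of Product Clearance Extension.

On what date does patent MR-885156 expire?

2015-09-03

(a) grant + 13 years → 27 February 2010.
(b) filing + 18 years → 17 November 2011.
Later of the two: 17 November 2011.
Product Clearance Extension: +1386 days → 3 September 2015.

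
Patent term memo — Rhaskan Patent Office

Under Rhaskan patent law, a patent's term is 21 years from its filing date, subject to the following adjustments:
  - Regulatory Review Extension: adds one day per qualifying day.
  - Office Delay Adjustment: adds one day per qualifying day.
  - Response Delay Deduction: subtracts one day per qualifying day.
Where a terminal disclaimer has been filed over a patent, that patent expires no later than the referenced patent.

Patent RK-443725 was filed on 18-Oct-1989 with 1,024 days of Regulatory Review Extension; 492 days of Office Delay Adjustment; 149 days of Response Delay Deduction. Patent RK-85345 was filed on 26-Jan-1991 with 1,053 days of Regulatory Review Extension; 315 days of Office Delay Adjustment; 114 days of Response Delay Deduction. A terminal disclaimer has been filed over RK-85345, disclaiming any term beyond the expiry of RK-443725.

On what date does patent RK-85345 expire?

2014-07-16

Natural term of RK-85345:
  Base: filing + 21 years → 26 January 2012.
  Regulatory Review Extension: +1053 days → 14 December 2014.
  Office Delay Adjustment: +315 days → 25 October 2015.
  Response Delay Deduction: −114 days → 3 July 2015.
Expiry of referenced patent RK-443725:
  Base: filing + 21 years → 18 October 2010.
  Regulatory Review Extension: +1024 days → 7 August 2013.
  Office Delay Adjustment: +492 days → 12 December 2014.
  Response Delay Deduction: −149 days → 16 July 2014.
Terminal disclaimer: RK-85345 expires on the earlier of 3 July 2015 and 16 July 2014.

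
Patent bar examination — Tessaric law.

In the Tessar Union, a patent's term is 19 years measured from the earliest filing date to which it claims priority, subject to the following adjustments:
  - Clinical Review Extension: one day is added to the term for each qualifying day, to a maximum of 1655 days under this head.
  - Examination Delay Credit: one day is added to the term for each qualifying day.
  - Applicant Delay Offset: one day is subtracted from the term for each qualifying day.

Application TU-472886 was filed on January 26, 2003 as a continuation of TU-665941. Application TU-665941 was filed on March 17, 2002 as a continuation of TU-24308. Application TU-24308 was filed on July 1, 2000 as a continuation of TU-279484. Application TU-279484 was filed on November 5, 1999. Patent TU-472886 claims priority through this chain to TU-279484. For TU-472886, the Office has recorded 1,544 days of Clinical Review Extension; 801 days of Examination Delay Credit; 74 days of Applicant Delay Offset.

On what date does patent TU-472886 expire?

2025-01-23

Earliest priority filing: 5 November 1999.
Base term: 5 November 1999 + 19 years → 5 November 2018.
Clinical Review Extension: 1544 days (within the 1655-day cap) → +1544 days → 27 January 2023.
Examination Delay Credit: +801 days → 7 April 2025.
Applicant Delay Offset: −74 days → 23 January 2025.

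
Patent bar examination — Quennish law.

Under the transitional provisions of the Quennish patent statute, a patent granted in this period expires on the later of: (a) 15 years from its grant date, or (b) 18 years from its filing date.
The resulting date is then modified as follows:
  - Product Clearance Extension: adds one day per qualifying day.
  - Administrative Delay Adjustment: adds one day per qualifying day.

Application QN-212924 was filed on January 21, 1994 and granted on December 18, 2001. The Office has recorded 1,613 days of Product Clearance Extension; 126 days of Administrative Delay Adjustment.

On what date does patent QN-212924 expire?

2021-09-22

(a) grant + 15 years → 18 December 2016.
(b) filing + 18 years → 21 January 2012.
Later of the two: 18 December 2016.
Product Clearance Extension: +1613 days → 19 May 2021.
Administrative Delay Adjustment: +126 days → 22 September 2021.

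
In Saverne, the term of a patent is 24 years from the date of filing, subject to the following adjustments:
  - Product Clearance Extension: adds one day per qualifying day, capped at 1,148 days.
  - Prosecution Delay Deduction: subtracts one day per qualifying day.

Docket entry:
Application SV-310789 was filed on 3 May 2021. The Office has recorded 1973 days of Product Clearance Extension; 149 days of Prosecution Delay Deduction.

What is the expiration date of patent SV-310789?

2048-01-27

Base term: filing date + 24 years → 3 May 2045.
Product Clearance Extension: 1973 days claimed exceeds the 1148-day cap, so +1148 days → 24 June 2048.
Prosecution Delay Deduction: −149 days → 27 January 2048.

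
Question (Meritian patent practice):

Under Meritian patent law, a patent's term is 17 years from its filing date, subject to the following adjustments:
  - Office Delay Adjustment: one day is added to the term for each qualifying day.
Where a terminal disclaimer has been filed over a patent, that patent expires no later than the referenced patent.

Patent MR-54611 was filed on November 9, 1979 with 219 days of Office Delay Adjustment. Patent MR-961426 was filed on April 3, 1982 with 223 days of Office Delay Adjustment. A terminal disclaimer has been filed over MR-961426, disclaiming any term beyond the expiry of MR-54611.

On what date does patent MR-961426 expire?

Natural term of MR-961426:
  Base: filing + 17 years → 3 April 1999.
  Office Delay Adjustment: +223 days → 12 November 1999.
Expiry of referenced patent MR-54611:
  Base: filing + 17 years → 9 November 1996.
  Office Delay Adjustment: +219 days → 16 June 1997.
Terminal disclaimer: MR-961426 expires on the earlier of 12 November 1999 and 16 June 1997.

1997-06-16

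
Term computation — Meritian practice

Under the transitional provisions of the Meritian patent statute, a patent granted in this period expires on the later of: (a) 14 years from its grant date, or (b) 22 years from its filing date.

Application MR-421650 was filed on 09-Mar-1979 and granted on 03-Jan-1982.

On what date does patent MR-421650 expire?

(a) grant + 14 years → 3 January 1996.
(b) filing + 22 years → 9 March 2001.
Later of the two: 9 March 2001.

2001-03-09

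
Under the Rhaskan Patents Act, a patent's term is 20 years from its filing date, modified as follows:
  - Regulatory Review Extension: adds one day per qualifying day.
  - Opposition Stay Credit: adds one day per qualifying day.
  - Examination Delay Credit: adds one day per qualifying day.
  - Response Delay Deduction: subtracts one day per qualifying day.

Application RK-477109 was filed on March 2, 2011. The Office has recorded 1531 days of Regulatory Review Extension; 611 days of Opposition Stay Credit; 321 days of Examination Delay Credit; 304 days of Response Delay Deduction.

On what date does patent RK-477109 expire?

2037-01-28

Base term: filing date + 20 years → 2 March 2031.
Regulatory Review Extension: +1531 days → 11 May 2035.
Opposition Stay Credit: +611 days → 11 January 2037.
Examination Delay Credit: +321 days → 28 November 2037.
Response Delay Deduction: −304 days → 28 January 2037.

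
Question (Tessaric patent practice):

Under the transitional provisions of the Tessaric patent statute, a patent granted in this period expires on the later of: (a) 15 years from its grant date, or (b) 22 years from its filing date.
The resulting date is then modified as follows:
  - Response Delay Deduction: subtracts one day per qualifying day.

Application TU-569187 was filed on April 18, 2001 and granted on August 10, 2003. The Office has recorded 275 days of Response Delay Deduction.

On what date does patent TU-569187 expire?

2022-07-17

(a) grant + 15 years → 10 August 2018.
(b) filing + 22 years → 18 April 2023.
Later of the two: 18 April 2023.
Response Delay Deduction: −275 days → 17 July 2022.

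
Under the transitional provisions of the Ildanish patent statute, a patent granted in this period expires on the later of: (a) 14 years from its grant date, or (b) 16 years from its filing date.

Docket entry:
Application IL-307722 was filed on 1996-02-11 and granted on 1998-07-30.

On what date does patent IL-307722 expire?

2012-07-30

(a) grant + 14 years → 30 July 2012.
(b) filing + 16 years → 11 February 2012.
Later of the two: 30 July 2012.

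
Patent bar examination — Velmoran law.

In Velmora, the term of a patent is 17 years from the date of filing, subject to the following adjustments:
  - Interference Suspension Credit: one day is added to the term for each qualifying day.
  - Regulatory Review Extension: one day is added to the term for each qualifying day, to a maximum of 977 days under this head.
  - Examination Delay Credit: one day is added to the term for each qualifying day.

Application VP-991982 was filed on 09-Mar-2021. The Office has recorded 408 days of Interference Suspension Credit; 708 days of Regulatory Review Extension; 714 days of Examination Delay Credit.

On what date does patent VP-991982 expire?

2043-03-13

Base term: filing date + 17 years → 9 March 2038.
Interference Suspension Credit: +408 days → 21 April 2039.
Regulatory Review Extension: 708 days (within the 977-day cap) → +708 days → 29 March 2041.
Examination Delay Credit: +714 days → 13 March 2043.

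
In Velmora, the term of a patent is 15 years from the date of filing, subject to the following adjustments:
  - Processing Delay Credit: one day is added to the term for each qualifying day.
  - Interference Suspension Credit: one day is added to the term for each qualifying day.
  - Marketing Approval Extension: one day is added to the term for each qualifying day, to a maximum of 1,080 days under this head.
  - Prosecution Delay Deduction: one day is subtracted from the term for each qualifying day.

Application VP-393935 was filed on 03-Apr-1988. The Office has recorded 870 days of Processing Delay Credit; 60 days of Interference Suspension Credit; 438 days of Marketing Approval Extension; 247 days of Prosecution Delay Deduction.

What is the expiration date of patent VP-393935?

Base term: filing date + 15 years → 3 April 2003.
Processing Delay Credit: +870 days → 20 August 2005.
Interference Suspension Credit: +60 days → 19 October 2005.
Marketing Approval Extension: 438 days (within the 1080-day cap) → +438 days → 31 December 2006.
Prosecution Delay Deduction: −247 days → 28 April 2006.

2006-04-28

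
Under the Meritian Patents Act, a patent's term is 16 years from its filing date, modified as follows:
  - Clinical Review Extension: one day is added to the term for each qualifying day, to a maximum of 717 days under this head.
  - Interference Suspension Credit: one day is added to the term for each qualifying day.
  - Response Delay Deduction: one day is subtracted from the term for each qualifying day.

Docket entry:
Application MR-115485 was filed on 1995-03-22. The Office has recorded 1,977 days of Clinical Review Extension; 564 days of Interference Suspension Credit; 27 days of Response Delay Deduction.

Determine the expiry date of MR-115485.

Base term: filing date + 16 years → 22 March 2011.
Clinical Review Extension: 1977 days claimed exceeds the 717-day cap, so +717 days → 8 March 2013.
Interference Suspension Credit: +564 days → 23 September 2014.
Response Delay Deduction: −27 days → 27 August 2014.

August 27, 2014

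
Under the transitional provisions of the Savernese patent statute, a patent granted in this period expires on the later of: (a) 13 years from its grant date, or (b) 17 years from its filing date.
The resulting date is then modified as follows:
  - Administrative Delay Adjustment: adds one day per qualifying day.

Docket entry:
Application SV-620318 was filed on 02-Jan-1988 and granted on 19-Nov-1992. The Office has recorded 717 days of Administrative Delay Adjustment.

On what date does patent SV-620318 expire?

(a) grant + 13 years → 19 November 2005.
(b) filing + 17 years → 2 January 2005.
Later of the two: 19 November 2005.
Administrative Delay Adjustment: +717 days → 6 November 2007.

2007-11-06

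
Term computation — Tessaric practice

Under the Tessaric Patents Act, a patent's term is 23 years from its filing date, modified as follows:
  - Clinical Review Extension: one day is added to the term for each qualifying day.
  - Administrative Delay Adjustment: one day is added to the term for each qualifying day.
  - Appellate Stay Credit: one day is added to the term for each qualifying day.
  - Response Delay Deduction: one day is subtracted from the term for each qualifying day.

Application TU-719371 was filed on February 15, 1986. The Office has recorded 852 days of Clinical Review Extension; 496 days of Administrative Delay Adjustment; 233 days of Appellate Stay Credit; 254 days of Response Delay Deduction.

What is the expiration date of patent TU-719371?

Base term: filing date + 23 years → 15 February 2009.
Clinical Review Extension: +852 days → 17 June 2011.
Administrative Delay Adjustment: +496 days → 25 October 2012.
Appellate Stay Credit: +233 days → 15 June 2013.
Response Delay Deduction: −254 days → 4 October 2012.

October 4, 2012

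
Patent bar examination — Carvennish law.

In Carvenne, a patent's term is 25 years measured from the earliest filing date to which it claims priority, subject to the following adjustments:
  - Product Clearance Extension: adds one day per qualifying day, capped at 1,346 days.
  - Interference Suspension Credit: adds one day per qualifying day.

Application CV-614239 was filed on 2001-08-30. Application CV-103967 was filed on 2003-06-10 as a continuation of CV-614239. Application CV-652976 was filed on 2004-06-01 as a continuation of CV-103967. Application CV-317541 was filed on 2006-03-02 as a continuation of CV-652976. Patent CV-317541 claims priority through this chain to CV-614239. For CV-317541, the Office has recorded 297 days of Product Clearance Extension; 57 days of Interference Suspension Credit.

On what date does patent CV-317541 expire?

Earliest priority filing: 30 August 2001.
Base term: 30 August 2001 + 25 years → 30 August 2026.
Product Clearance Extension: 297 days (within the 1346-day cap) → +297 days → 23 June 2027.
Interference Suspension Credit: +57 days → 19 August 2027.

August 19, 2027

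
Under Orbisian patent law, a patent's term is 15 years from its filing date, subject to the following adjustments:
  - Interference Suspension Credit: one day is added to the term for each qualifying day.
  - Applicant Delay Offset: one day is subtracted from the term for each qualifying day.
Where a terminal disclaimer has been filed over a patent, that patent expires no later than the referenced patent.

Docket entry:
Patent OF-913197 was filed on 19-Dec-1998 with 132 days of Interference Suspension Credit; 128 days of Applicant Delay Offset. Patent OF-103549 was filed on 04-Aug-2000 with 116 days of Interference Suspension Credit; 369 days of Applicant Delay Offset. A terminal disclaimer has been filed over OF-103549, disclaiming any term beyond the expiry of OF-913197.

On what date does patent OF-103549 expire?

Natural term of OF-103549:
  Base: filing + 15 years → 4 August 2015.
  Interference Suspension Credit: +116 days → 28 November 2015.
  Applicant Delay Offset: −369 days → 24 November 2014.
Expiry of referenced patent OF-913197:
  Base: filing + 15 years → 19 December 2013.
  Interference Suspension Credit: +132 days → 30 April 2014.
  Applicant Delay Offset: −128 days → 23 December 2013.
Terminal disclaimer: OF-103549 expires on the earlier of 24 November 2014 and 23 December 2013.

2013-12-23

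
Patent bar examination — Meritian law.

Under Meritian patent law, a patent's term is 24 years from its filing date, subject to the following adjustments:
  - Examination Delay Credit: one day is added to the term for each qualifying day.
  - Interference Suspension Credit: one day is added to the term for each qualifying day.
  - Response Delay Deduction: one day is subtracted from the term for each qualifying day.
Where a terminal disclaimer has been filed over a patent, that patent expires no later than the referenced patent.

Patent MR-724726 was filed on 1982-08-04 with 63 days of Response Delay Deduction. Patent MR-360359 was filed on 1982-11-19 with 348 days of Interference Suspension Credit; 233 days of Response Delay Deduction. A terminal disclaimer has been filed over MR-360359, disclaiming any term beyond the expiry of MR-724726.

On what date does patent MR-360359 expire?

June 2, 2006

Natural term of MR-360359:
  Base: filing + 24 years → 19 November 2006.
  Interference Suspension Credit: +348 days → 2 November 2007.
  Response Delay Deduction: −233 days → 14 March 2007.
Expiry of referenced patent MR-724726:
  Base: filing + 24 years → 4 August 2006.
  Response Delay Deduction: −63 days → 2 June 2006.
Terminal disclaimer: MR-360359 expires on the earlier of 14 March 2007 and 2 June 2006.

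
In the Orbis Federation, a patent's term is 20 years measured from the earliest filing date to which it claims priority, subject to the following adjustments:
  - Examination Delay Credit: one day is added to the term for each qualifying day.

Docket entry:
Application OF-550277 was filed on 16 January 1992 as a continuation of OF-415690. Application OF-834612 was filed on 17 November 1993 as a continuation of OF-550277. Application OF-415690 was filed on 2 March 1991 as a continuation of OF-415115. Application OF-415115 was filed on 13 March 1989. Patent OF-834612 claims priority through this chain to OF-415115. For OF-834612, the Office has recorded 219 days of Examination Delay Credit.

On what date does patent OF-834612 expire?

October 18, 2009

Earliest priority filing: 13 March 1989.
Base term: 13 March 1989 + 20 years → 13 March 2009.
Examination Delay Credit: +219 days → 18 October 2009.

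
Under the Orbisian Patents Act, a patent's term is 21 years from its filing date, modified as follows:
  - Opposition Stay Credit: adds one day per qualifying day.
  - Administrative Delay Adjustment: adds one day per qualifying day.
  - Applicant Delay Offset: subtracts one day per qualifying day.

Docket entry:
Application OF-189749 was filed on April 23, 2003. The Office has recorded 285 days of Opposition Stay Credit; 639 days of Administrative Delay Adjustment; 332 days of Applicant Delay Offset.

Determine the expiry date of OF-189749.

Base term: filing date + 21 years → 23 April 2024.
Opposition Stay Credit: +285 days → 2 February 2025.
Administrative Delay Adjustment: +639 days → 3 November 2026.
Applicant Delay Offset: −332 days → 6 December 2025.

December 6, 2025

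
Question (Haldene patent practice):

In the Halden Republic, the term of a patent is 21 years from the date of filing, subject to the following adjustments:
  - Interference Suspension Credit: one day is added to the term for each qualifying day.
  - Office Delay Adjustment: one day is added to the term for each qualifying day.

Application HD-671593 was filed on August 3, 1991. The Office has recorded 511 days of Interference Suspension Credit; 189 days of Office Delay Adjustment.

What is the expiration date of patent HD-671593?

Base term: filing date + 21 years → 3 August 2012.
Interference Suspension Credit: +511 days → 27 December 2013.
Office Delay Adjustment: +189 days → 4 July 2014.

2014-07-04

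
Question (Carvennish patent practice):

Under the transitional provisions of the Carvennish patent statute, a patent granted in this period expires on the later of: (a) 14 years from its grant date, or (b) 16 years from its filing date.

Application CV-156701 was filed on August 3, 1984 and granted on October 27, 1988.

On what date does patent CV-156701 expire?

2002-10-27

(a) grant + 14 years → 27 October 2002.
(b) filing + 16 years → 3 August 2000.
Later of the two: 27 October 2002.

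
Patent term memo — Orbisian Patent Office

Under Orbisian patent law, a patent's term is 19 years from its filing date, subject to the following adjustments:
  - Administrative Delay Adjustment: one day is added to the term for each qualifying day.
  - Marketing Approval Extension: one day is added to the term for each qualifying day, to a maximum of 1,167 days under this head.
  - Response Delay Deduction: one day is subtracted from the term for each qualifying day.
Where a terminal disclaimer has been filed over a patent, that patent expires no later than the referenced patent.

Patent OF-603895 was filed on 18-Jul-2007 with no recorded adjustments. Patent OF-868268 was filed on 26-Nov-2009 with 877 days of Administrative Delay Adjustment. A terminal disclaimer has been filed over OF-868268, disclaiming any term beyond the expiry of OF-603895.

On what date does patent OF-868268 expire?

2026-07-18

Natural term of OF-868268:
  Base: filing + 19 years → 26 November 2028.
  Administrative Delay Adjustment: +877 days → 22 April 2031.
Expiry of referenced patent OF-603895:
  Base: filing + 19 years → 18 July 2026.
Terminal disclaimer: OF-868268 expires on the earlier of 22 April 2031 and 18 July 2026.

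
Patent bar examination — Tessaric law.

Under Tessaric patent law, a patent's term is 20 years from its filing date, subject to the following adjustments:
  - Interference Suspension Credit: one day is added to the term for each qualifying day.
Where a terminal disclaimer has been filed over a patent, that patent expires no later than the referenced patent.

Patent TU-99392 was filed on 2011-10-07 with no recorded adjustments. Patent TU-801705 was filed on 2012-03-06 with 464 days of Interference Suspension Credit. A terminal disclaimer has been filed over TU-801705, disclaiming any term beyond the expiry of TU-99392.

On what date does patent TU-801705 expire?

October 7, 2031

Natural term of TU-801705:
  Base: filing + 20 years → 6 March 2032.
  Interference Suspension Credit: +464 days → 13 June 2033.
Expiry of referenced patent TU-99392:
  Base: filing + 20 years → 7 October 2031.
Terminal disclaimer: TU-801705 expires on the earlier of 13 June 2033 and 7 October 2031.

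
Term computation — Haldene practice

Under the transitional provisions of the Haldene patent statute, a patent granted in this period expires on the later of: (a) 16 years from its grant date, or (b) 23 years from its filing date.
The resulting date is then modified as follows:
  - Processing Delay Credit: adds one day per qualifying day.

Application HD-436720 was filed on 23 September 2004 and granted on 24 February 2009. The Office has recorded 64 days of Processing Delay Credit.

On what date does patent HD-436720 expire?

(a) grant + 16 years → 24 February 2025.
(b) filing + 23 years → 23 September 2027.
Later of the two: 23 September 2027.
Processing Delay Credit: +64 days → 26 November 2027.

November 26, 2027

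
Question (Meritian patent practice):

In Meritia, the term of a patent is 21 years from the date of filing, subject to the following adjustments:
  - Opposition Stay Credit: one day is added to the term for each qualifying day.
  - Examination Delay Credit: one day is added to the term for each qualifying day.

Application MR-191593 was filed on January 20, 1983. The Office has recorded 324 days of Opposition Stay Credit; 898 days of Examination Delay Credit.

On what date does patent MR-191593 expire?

Base term: filing date + 21 years → 20 January 2004.
Opposition Stay Credit: +324 days → 9 December 2004.
Examination Delay Credit: +898 days → 26 May 2007.

2007-05-26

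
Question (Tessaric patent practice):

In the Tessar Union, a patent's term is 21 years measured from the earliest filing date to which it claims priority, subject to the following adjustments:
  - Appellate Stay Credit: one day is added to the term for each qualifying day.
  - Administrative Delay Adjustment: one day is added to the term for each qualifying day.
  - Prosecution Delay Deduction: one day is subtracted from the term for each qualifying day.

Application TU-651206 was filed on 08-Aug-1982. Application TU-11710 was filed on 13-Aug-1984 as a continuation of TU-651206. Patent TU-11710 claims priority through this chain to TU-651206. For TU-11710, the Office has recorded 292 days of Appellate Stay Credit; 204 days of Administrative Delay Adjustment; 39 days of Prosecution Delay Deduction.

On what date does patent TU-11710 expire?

November 7, 2004

Earliest priority filing: 8 August 1982.
Base term: 8 August 1982 + 21 years → 8 August 2003.
Appellate Stay Credit: +292 days → 26 May 2004.
Administrative Delay Adjustment: +204 days → 16 December 2004.
Prosecution Delay Deduction: −39 days → 7 November 2004.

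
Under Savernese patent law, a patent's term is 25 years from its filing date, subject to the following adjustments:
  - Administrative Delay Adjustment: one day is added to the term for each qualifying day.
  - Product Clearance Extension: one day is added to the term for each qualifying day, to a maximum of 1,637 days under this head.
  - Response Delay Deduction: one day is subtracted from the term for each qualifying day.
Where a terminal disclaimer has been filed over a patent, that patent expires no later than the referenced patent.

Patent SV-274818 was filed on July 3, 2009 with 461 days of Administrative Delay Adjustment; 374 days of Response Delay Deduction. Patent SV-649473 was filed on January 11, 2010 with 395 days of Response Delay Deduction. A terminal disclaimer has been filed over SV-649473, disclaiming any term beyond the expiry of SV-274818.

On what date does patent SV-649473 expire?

Natural term of SV-649473:
  Base: filing + 25 years → 11 January 2035.
  Response Delay Deduction: −395 days → 12 December 2033.
Expiry of referenced patent SV-274818:
  Base: filing + 25 years → 3 July 2034.
  Administrative Delay Adjustment: +461 days → 7 October 2035.
  Response Delay Deduction: −374 days → 28 September 2034.
Terminal disclaimer: SV-649473 expires on the earlier of 12 December 2033 and 28 September 2034.

December 12, 2033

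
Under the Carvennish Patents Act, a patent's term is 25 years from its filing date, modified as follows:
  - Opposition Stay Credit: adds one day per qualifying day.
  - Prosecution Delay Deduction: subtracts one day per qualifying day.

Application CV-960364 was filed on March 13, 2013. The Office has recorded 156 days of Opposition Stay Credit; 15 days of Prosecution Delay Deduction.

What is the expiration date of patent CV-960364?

Base term: filing date + 25 years → 13 March 2038.
Opposition Stay Credit: +156 days → 16 August 2038.
Prosecution Delay Deduction: −15 days → 1 August 2038.

August 1, 2038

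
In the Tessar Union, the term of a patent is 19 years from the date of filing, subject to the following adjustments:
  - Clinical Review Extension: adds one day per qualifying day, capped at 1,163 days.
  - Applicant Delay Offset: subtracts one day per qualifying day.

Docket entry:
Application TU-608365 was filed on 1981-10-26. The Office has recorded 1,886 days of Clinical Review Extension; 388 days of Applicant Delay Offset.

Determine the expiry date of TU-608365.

2002-12-10

Base term: filing date + 19 years → 26 October 2000.
Clinical Review Extension: 1886 days claimed exceeds the 1163-day cap, so +1163 days → 2 January 2004.
Applicant Delay Offset: −388 days → 10 December 2002.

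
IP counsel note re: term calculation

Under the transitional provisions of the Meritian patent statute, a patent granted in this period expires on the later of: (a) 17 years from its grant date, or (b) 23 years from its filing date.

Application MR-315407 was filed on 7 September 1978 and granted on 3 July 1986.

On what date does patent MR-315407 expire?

July 3, 2003

(a) grant + 17 years → 3 July 2003.
(b) filing + 23 years → 7 September 2001.
Later of the two: 3 July 2003.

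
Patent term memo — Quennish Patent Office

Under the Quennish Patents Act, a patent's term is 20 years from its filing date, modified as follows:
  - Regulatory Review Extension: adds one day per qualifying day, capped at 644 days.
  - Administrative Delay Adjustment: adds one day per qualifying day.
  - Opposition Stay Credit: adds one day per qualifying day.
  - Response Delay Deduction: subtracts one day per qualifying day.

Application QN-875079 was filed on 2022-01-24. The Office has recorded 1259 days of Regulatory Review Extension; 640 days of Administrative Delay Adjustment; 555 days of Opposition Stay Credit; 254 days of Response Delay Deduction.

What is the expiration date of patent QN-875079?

Base term: filing date + 20 years → 24 January 2042.
Regulatory Review Extension: 1259 days claimed exceeds the 644-day cap, so +644 days → 30 October 2043.
Administrative Delay Adjustment: +640 days → 31 July 2045.
Opposition Stay Credit: +555 days → 6 February 2047.
Response Delay Deduction: −254 days → 28 May 2046.

2046-05-28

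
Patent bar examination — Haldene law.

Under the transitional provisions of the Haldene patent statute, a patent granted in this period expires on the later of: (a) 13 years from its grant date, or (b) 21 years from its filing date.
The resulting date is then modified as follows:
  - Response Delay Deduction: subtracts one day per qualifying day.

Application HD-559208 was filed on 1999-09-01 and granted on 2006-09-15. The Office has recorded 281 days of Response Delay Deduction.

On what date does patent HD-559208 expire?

2019-11-25

(a) grant + 13 years → 15 September 2019.
(b) filing + 21 years → 1 September 2020.
Later of the two: 1 September 2020.
Response Delay Deduction: −281 days → 25 November 2019.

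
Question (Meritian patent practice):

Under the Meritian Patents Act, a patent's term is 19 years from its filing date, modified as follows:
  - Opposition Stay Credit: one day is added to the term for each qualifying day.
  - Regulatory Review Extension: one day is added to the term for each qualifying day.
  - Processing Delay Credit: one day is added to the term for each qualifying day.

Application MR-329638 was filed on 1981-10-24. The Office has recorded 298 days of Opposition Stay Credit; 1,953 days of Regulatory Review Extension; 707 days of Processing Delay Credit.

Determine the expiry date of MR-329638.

November 29, 2008

Base term: filing date + 19 years → 24 October 2000.
Opposition Stay Credit: +298 days → 18 August 2001.
Regulatory Review Extension: +1953 days → 23 December 2006.
Processing Delay Credit: +707 days → 29 November 2008.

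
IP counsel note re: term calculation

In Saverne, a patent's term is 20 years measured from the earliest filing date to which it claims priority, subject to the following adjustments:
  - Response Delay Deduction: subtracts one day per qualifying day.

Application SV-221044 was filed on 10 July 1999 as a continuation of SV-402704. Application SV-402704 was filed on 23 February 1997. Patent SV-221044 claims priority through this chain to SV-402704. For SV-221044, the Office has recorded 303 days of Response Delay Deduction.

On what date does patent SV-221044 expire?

April 26, 2016

Earliest priority filing: 23 February 1997.
Base term: 23 February 1997 + 20 years → 23 February 2017.
Response Delay Deduction: −303 days → 26 April 2016.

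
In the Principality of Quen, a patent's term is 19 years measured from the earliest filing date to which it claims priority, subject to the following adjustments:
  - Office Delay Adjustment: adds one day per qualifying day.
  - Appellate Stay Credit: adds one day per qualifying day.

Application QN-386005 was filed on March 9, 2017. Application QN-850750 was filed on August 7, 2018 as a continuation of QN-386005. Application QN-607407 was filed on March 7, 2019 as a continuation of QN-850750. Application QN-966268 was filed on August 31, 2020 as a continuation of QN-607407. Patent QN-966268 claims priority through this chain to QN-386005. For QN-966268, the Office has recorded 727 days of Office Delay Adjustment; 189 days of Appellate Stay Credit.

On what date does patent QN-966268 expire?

Earliest priority filing: 9 March 2017.
Base term: 9 March 2017 + 19 years → 9 March 2036.
Office Delay Adjustment: +727 days → 6 March 2038.
Appellate Stay Credit: +189 days → 11 September 2038.

September 11, 2038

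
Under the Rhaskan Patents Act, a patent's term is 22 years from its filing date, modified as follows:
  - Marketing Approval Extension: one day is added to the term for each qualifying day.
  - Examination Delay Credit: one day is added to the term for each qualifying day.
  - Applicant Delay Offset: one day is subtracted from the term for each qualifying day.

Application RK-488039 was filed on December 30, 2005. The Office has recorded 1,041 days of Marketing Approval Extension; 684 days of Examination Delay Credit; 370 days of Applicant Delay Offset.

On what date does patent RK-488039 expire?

2031-09-15

Base term: filing date + 22 years → 30 December 2027.
Marketing Approval Extension: +1041 days → 5 November 2030.
Examination Delay Credit: +684 days → 19 September 2032.
Applicant Delay Offset: −370 days → 15 September 2031.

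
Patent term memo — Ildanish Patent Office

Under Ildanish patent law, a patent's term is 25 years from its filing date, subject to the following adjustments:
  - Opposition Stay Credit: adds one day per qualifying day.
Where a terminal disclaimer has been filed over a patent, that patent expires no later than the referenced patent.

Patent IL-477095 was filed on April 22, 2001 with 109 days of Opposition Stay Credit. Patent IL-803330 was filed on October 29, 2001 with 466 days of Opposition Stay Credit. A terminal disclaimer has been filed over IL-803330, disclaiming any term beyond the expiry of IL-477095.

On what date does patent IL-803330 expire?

Natural term of IL-803330:
  Base: filing + 25 years → 29 October 2026.
  Opposition Stay Credit: +466 days → 7 February 2028.
Expiry of referenced patent IL-477095:
  Base: filing + 25 years → 22 April 2026.
  Opposition Stay Credit: +109 days → 9 August 2026.
Terminal disclaimer: IL-803330 expires on the earlier of 7 February 2028 and 9 August 2026.

August 9, 2026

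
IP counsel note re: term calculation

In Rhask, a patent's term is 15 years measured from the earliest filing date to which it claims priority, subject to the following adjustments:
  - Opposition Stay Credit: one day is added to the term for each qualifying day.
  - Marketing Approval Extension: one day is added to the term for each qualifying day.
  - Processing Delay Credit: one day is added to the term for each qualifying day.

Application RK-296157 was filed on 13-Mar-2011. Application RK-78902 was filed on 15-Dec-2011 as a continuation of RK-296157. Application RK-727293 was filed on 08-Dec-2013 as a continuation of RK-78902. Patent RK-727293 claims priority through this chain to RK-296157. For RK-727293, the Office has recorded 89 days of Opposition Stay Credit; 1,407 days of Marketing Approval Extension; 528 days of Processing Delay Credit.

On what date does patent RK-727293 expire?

Earliest priority filing: 13 March 2011.
Base term: 13 March 2011 + 15 years → 13 March 2026.
Opposition Stay Credit: +89 days → 10 June 2026.
Marketing Approval Extension: +1407 days → 17 April 2030.
Processing Delay Credit: +528 days → 27 September 2031.

September 27, 2031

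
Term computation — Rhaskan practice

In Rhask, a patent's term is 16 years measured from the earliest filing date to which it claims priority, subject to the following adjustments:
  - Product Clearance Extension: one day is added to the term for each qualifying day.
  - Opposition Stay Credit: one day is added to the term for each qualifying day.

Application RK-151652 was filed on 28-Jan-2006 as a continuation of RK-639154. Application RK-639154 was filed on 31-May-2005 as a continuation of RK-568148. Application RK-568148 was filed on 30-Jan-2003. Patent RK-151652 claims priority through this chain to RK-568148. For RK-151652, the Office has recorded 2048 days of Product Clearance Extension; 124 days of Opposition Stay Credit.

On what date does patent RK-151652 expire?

January 10, 2025

Earliest priority filing: 30 January 2003.
Base term: 30 January 2003 + 16 years → 30 January 2019.
Product Clearance Extension: +2048 days → 8 September 2024.
Opposition Stay Credit: +124 days → 10 January 2025.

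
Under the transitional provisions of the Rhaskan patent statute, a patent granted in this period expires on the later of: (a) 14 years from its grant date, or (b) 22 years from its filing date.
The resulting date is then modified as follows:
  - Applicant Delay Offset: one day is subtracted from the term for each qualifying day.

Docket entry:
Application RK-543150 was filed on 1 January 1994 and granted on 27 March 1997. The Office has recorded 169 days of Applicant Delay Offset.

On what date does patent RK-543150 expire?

July 16, 2015

(a) grant + 14 years → 27 March 2011.
(b) filing + 22 years → 1 January 2016.
Later of the two: 1 January 2016.
Applicant Delay Offset: −169 days → 16 July 2015.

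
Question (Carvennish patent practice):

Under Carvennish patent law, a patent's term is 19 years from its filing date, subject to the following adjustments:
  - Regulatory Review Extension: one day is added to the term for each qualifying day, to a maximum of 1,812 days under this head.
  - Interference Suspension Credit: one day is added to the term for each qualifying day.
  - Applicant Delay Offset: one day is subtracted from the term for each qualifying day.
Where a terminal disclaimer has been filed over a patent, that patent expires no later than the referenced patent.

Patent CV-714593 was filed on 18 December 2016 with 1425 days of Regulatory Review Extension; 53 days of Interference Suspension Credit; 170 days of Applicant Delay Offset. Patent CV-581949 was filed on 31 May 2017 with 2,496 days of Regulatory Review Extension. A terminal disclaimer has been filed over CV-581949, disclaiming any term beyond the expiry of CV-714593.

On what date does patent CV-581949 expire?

July 18, 2039

Natural term of CV-581949:
  Base: filing + 19 years → 31 May 2036.
  Regulatory Review Extension: 2496 days claimed exceeds the 1812-day cap, so +1812 days → 17 May 2041.
Expiry of referenced patent CV-714593:
  Base: filing + 19 years → 18 December 2035.
  Regulatory Review Extension: 1425 days (within the 1812-day cap) → +1425 days → 12 November 2039.
  Interference Suspension Credit: +53 days → 4 January 2040.
  Applicant Delay Offset: −170 days → 18 July 2039.
Terminal disclaimer: CV-581949 expires on the earlier of 17 May 2041 and 18 July 2039.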